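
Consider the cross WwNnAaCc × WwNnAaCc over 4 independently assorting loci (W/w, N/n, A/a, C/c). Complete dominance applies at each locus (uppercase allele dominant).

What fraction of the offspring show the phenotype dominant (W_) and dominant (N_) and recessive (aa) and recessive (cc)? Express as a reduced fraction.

WwNnAaCc gametes: WNAC×1, WNAc×1, WNaC×1, WNac×1, WnAC×1, WnAc×1, WnaC×1, Wnac×1, wNAC×1, wNAc×1, wNaC×1, wNac×1, wnAC×1, wnAc×1, wnaC×1, wnac×1
WwNnAaCc gametes: WNAC×1, WNAc×1, WNaC×1, WNac×1, WnAC×1, WnAc×1, WnaC×1, Wnac×1, wNAC×1, wNAc×1, wNaC×1, wNac×1, wnAC×1, wnAc×1, wnaC×1, wnac×1
WwNnAaCc×WwNnAaCc grid (16·16=256): WWNNAACC=1 WWNNAACc=2 WWNNAAcc=1 WWNNAaCC=2 WWNNAaCc=4 WWNNAacc=2 WWNNaaCC=1 WWNNaaCc=2 WWNNaacc=1 WWNnAACC=2 WWNnAACc=4 WWNnAAcc=2 WWNnAaCC=4 WWNnAaCc=8 WWNnAacc=4 WWNnaaCC=2 WWNnaaCc=4 WWNnaacc=2 WWnnAACC=1 WWnnAACc=2 WWnnAAcc=1 WWnnAaCC=2 WWnnAaCc=4 WWnnAacc=2 WWnnaaCC=1 WWnnaaCc=2 WWnnaacc=1 WwNNAACC=2 WwNNAACc=4 WwNNAAcc=2 WwNNAaCC=4 WwNNAaCc=8 WwNNAacc=4 WwNNaaCC=2 WwNNaaCc=4 WwNNaacc=2 WwNnAACC=4 WwNnAACc=8 WwNnAAcc=4 WwNnAaCC=8 WwNnAaCc=16 WwNnAacc=8 WwNnaaCC=4 WwNnaaCc=8 WwNnaacc=4 WwnnAACC=2 WwnnAACc=4 WwnnAAcc=2 WwnnAaCC=4 WwnnAaCc=8 WwnnAacc=4 WwnnaaCC=2 WwnnaaCc=4 Wwnnaacc=2 wwNNAACC=1 wwNNAACc=2 wwNNAAcc=1 wwNNAaCC=2 wwNNAaCc=4 wwNNAacc=2 wwNNaaCC=1 wwNNaaCc=2 wwNNaacc=1 wwNnAACC=2 wwNnAACc=4 wwNnAAcc=2 wwNnAaCC=4 wwNnAaCc=8 wwNnAacc=4 wwNnaaCC=2 wwNnaaCc=4 wwNnaacc=2 wwnnAACC=1 wwnnAACc=2 wwnnAAcc=1 wwnnAaCC=2 wwnnAaCc=4 wwnnAacc=2 wwnnaaCC=1 wwnnaaCc=2 wwnnaacc=1
W_ N_ aa cc hits 9/256; gcd=1; 9÷1/256÷1 = 9/256

P(W_ N_ aa cc) = 9/256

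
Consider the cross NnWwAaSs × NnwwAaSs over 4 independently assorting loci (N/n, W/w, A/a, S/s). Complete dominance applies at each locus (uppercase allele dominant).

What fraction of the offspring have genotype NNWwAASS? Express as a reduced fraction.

NnWwAaSs gametes: NWAS×1, NWAs×1, NWaS×1, NWas×1, NwAS×1, NwAs×1, NwaS×1, Nwas×1, nWAS×1, nWAs×1, nWaS×1, nWas×1, nwAS×1, nwAs×1, nwaS×1, nwas×1
NnwwAaSs gametes: NwAS×2, NwAs×2, NwaS×2, Nwas×2, nwAS×2, nwAs×2, nwaS×2, nwas×2
NnWwAaSs×NnwwAaSs grid (16·16=256): NNWwAASS=2 NNWwAASs=4 NNWwAAss=2 NNWwAaSS=4 NNWwAaSs=8 NNWwAass=4 NNWwaaSS=2 NNWwaaSs=4 NNWwaass=2 NNwwAASS=2 NNwwAASs=4 NNwwAAss=2 NNwwAaSS=4 NNwwAaSs=8 NNwwAass=4 NNwwaaSS=2 NNwwaaSs=4 NNwwaass=2 NnWwAASS=4 NnWwAASs=8 NnWwAAss=4 NnWwAaSS=8 NnWwAaSs=16 NnWwAass=8 NnWwaaSS=4 NnWwaaSs=8 NnWwaass=4 NnwwAASS=4 NnwwAASs=8 NnwwAAss=4 NnwwAaSS=8 NnwwAaSs=16 NnwwAass=8 NnwwaaSS=4 NnwwaaSs=8 Nnwwaass=4 nnWwAASS=2 nnWwAASs=4 nnWwAAss=2 nnWwAaSS=4 nnWwAaSs=8 nnWwAass=4 nnWwaaSS=2 nnWwaaSs=4 nnWwaass=2 nnwwAASS=2 nnwwAASs=4 nnwwAAss=2 nnwwAaSS=4 nnwwAaSs=8 nnwwAass=4 nnwwaaSS=2 nnwwaaSs=4 nnwwaass=2
NNWwAASS hits 2/256; gcd=2; 2÷2/256÷2 = 1/128

P(NNWwAASS) = 1/128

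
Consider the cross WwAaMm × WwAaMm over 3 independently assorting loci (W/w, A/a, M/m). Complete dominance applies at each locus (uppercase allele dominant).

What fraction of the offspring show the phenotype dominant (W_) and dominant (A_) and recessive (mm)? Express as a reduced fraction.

WwAaMm gametes: WAM×1, WAm×1, WaM×1, Wam×1, wAM×1, wAm×1, waM×1, wam×1
WwAaMm gametes: WAM×1, WAm×1, WaM×1, Wam×1, wAM×1, wAm×1, waM×1, wam×1
WwAaMm×WwAaMm grid (8·8=64): WWAAMM=1 WWAAMm=2 WWAAmm=1 WWAaMM=2 WWAaMm=4 WWAamm=2 WWaaMM=1 WWaaMm=2 WWaamm=1 WwAAMM=2 WwAAMm=4 WwAAmm=2 WwAaMM=4 WwAaMm=8 WwAamm=4 WwaaMM=2 WwaaMm=4 Wwaamm=2 wwAAMM=1 wwAAMm=2 wwAAmm=1 wwAaMM=2 wwAaMm=4 wwAamm=2 wwaaMM=1 wwaaMm=2 wwaamm=1
W_ A_ mm hits 9/64; gcd=1; 9÷1/64÷1 = 9/64

P(W_ A_ mm) = 9/64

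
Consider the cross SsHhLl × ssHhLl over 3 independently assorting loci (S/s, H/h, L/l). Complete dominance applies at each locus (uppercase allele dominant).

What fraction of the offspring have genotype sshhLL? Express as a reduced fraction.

P(sshhLL) = 1/32

SsHhLl gametes: SHL×1, SHl×1, ShL×1, Shl×1, sHL×1, sHl×1, shL×1, shl×1
ssHhLl gametes: sHL×2, sHl×2, shL×2, shl×2
SsHhLl×ssHhLl grid (8·8=64): SsHHLL=2 SsHHLl=4 SsHHll=2 SsHhLL=4 SsHhLl=8 SsHhll=4 SshhLL=2 SshhLl=4 Sshhll=2 ssHHLL=2 ssHHLl=4 ssHHll=2 ssHhLL=4 ssHhLl=8 ssHhll=4 sshhLL=2 sshhLl=4 sshhll=2
sshhLL hits 2/64; gcd=2; 2÷2/64÷2 = 1/32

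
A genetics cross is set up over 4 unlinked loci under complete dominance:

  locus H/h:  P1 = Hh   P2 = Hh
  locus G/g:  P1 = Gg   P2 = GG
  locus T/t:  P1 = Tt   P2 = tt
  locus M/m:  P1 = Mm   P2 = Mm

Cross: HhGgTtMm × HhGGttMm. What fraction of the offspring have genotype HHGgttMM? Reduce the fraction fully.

P(HHGgttMM) = 1/64

HhGgTtMm gametes: HGTM×1, HGTm×1, HGtM×1, HGtm×1, HgTM×1, HgTm×1, HgtM×1, Hgtm×1, hGTM×1, hGTm×1, hGtM×1, hGtm×1, hgTM×1, hgTm×1, hgtM×1, hgtm×1
HhGGttMm gametes: HGtM×4, HGtm×4, hGtM×4, hGtm×4
HhGgTtMm×HhGGttMm grid (16·16=256): HHGGTtMM=4 HHGGTtMm=8 HHGGTtmm=4 HHGGttMM=4 HHGGttMm=8 HHGGttmm=4 HHGgTtMM=4 HHGgTtMm=8 HHGgTtmm=4 HHGgttMM=4 HHGgttMm=8 HHGgttmm=4 HhGGTtMM=8 HhGGTtMm=16 HhGGTtmm=8 HhGGttMM=8 HhGGttMm=16 HhGGttmm=8 HhGgTtMM=8 HhGgTtMm=16 HhGgTtmm=8 HhGgttMM=8 HhGgttMm=16 HhGgttmm=8 hhGGTtMM=4 hhGGTtMm=8 hhGGTtmm=4 hhGGttMM=4 hhGGttMm=8 hhGGttmm=4 hhGgTtMM=4 hhGgTtMm=8 hhGgTtmm=4 hhGgttMM=4 hhGgttMm=8 hhGgttmm=4
HHGgttMM hits 4/256; gcd=4; 4÷4/256÷4 = 1/64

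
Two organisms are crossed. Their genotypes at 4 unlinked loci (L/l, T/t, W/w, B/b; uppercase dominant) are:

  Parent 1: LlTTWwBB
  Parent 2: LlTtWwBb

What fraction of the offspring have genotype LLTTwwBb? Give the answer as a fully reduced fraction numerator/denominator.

P(LLTTwwBb) = 1/64

LlTTWwBB gametes: LTWB×4, LTwB×4, lTWB×4, lTwB×4
LlTtWwBb gametes: LTWB×1, LTWb×1, LTwB×1, LTwb×1, LtWB×1, LtWb×1, LtwB×1, Ltwb×1, lTWB×1, lTWb×1, lTwB×1, lTwb×1, ltWB×1, ltWb×1, ltwB×1, ltwb×1
LlTTWwBB×LlTtWwBb grid (16·16=256): LLTTWWBB=4 LLTTWWBb=4 LLTTWwBB=8 LLTTWwBb=8 LLTTwwBB=4 LLTTwwBb=4 LLTtWWBB=4 LLTtWWBb=4 LLTtWwBB=8 LLTtWwBb=8 LLTtwwBB=4 LLTtwwBb=4 LlTTWWBB=8 LlTTWWBb=8 LlTTWwBB=16 LlTTWwBb=16 LlTTwwBB=8 LlTTwwBb=8 LlTtWWBB=8 LlTtWWBb=8 LlTtWwBB=16 LlTtWwBb=16 LlTtwwBB=8 LlTtwwBb=8 llTTWWBB=4 llTTWWBb=4 llTTWwBB=8 llTTWwBb=8 llTTwwBB=4 llTTwwBb=4 llTtWWBB=4 llTtWWBb=4 llTtWwBB=8 llTtWwBb=8 llTtwwBB=4 llTtwwBb=4
LLTTwwBb hits 4/256; gcd=4; 4÷4/256÷4 = 1/64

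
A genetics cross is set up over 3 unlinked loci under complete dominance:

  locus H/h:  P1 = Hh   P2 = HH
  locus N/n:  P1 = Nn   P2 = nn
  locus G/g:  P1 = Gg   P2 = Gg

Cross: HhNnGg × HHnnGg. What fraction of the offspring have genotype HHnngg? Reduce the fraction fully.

P(HHnngg) = 1/16

HhNnGg gametes: HNG×1, HNg×1, HnG×1, Hng×1, hNG×1, hNg×1, hnG×1, hng×1
HHnnGg gametes: HnG×4, Hng×4
HhNnGg×HHnnGg grid (8·8=64): HHNnGG=4 HHNnGg=8 HHNngg=4 HHnnGG=4 HHnnGg=8 HHnngg=4 HhNnGG=4 HhNnGg=8 HhNngg=4 HhnnGG=4 HhnnGg=8 Hhnngg=4
HHnngg hits 4/64; gcd=4; 4÷4/64÷4 = 1/16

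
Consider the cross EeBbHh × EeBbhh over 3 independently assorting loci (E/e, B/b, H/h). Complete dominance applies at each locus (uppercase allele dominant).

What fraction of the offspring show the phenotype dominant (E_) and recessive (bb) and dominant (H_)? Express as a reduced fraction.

EeBbHh gametes: EBH×1, EBh×1, EbH×1, Ebh×1, eBH×1, eBh×1, ebH×1, ebh×1
EeBbhh gametes: EBh×2, Ebh×2, eBh×2, ebh×2
EeBbHh×EeBbhh grid (8·8=64): EEBBHh=2 EEBBhh=2 EEBbHh=4 EEBbhh=4 EEbbHh=2 EEbbhh=2 EeBBHh=4 EeBBhh=4 EeBbHh=8 EeBbhh=8 EebbHh=4 Eebbhh=4 eeBBHh=2 eeBBhh=2 eeBbHh=4 eeBbhh=4 eebbHh=2 eebbhh=2
E_ bb H_ hits 6/64; gcd=2; 6÷2/64÷2 = 3/32

P(E_ bb H_) = 3/32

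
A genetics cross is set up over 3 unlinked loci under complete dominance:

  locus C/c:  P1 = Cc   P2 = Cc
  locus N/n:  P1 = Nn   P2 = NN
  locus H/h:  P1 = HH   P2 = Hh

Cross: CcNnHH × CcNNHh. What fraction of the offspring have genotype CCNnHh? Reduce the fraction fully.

CcNnHH gametes: CNH×2, CnH×2, cNH×2, cnH×2
CcNNHh gametes: CNH×2, CNh×2, cNH×2, cNh×2
CcNnHH×CcNNHh grid (8·8=64): CCNNHH=4 CCNNHh=4 CCNnHH=4 CCNnHh=4 CcNNHH=8 CcNNHh=8 CcNnHH=8 CcNnHh=8 ccNNHH=4 ccNNHh=4 ccNnHH=4 ccNnHh=4
CCNnHh hits 4/64; gcd=4; 4÷4/64÷4 = 1/16

P(CCNnHh) = 1/16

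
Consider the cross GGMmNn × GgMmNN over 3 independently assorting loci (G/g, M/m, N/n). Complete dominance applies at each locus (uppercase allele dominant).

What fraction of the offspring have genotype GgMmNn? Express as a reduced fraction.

P(GgMmNn) = 1/8

GGMmNn gametes: GMN×2, GMn×2, GmN×2, Gmn×2
GgMmNN gametes: GMN×2, GmN×2, gMN×2, gmN×2
GGMmNn×GgMmNN grid (8·8=64): GGMMNN=4 GGMMNn=4 GGMmNN=8 GGMmNn=8 GGmmNN=4 GGmmNn=4 GgMMNN=4 GgMMNn=4 GgMmNN=8 GgMmNn=8 GgmmNN=4 GgmmNn=4
GgMmNn hits 8/64; gcd=8; 8÷8/64÷8 = 1/8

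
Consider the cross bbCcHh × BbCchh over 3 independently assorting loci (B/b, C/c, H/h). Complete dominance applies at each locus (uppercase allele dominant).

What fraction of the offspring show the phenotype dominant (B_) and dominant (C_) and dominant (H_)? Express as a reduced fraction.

bbCcHh gametes: bCH×2, bCh×2, bcH×2, bch×2
BbCchh gametes: BCh×2, Bch×2, bCh×2, bch×2
bbCcHh×BbCchh grid (8·8=64): BbCCHh=4 BbCChh=4 BbCcHh=8 BbCchh=8 BbccHh=4 Bbcchh=4 bbCCHh=4 bbCChh=4 bbCcHh=8 bbCchh=8 bbccHh=4 bbcchh=4
B_ C_ H_ hits 12/64; gcd=4; 12÷4/64÷4 = 3/16

P(B_ C_ H_) = 3/16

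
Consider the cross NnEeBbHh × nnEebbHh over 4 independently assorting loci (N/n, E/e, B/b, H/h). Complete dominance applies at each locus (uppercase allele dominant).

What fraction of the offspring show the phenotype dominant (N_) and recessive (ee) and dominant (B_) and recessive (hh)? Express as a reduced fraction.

NnEeBbHh gametes: NEBH×1, NEBh×1, NEbH×1, NEbh×1, NeBH×1, NeBh×1, NebH×1, Nebh×1, nEBH×1, nEBh×1, nEbH×1, nEbh×1, neBH×1, neBh×1, nebH×1, nebh×1
nnEebbHh gametes: nEbH×4, nEbh×4, nebH×4, nebh×4
NnEeBbHh×nnEebbHh grid (16·16=256): NnEEBbHH=4 NnEEBbHh=8 NnEEBbhh=4 NnEEbbHH=4 NnEEbbHh=8 NnEEbbhh=4 NnEeBbHH=8 NnEeBbHh=16 NnEeBbhh=8 NnEebbHH=8 NnEebbHh=16 NnEebbhh=8 NneeBbHH=4 NneeBbHh=8 NneeBbhh=4 NneebbHH=4 NneebbHh=8 Nneebbhh=4 nnEEBbHH=4 nnEEBbHh=8 nnEEBbhh=4 nnEEbbHH=4 nnEEbbHh=8 nnEEbbhh=4 nnEeBbHH=8 nnEeBbHh=16 nnEeBbhh=8 nnEebbHH=8 nnEebbHh=16 nnEebbhh=8 nneeBbHH=4 nneeBbHh=8 nneeBbhh=4 nneebbHH=4 nneebbHh=8 nneebbhh=4
N_ ee B_ hh hits 4/256; gcd=4; 4÷4/256÷4 = 1/64

P(N_ ee B_ hh) = 1/64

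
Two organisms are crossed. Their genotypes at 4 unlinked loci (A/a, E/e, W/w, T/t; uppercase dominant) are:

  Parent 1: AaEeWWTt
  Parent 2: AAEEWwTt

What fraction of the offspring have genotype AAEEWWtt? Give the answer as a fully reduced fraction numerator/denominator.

P(AAEEWWtt) = 1/32

AaEeWWTt gametes: AEWT×2, AEWt×2, AeWT×2, AeWt×2, aEWT×2, aEWt×2, aeWT×2, aeWt×2
AAEEWwTt gametes: AEWT×4, AEWt×4, AEwT×4, AEwt×4
AaEeWWTt×AAEEWwTt grid (16·16=256): AAEEWWTT=8 AAEEWWTt=16 AAEEWWtt=8 AAEEWwTT=8 AAEEWwTt=16 AAEEWwtt=8 AAEeWWTT=8 AAEeWWTt=16 AAEeWWtt=8 AAEeWwTT=8 AAEeWwTt=16 AAEeWwtt=8 AaEEWWTT=8 AaEEWWTt=16 AaEEWWtt=8 AaEEWwTT=8 AaEEWwTt=16 AaEEWwtt=8 AaEeWWTT=8 AaEeWWTt=16 AaEeWWtt=8 AaEeWwTT=8 AaEeWwTt=16 AaEeWwtt=8
AAEEWWtt hits 8/256; gcd=8; 8÷8/256÷8 = 1/32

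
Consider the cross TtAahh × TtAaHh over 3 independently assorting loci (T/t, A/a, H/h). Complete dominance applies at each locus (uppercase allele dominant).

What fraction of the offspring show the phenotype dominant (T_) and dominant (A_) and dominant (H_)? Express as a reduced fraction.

TtAahh gametes: TAh×2, Tah×2, tAh×2, tah×2
TtAaHh gametes: TAH×1, TAh×1, TaH×1, Tah×1, tAH×1, tAh×1, taH×1, tah×1
TtAahh×TtAaHh grid (8·8=64): TTAAHh=2 TTAAhh=2 TTAaHh=4 TTAahh=4 TTaaHh=2 TTaahh=2 TtAAHh=4 TtAAhh=4 TtAaHh=8 TtAahh=8 TtaaHh=4 Ttaahh=4 ttAAHh=2 ttAAhh=2 ttAaHh=4 ttAahh=4 ttaaHh=2 ttaahh=2
T_ A_ H_ hits 18/64; gcd=2; 18÷2/64÷2 = 9/32

P(T_ A_ H_) = 9/32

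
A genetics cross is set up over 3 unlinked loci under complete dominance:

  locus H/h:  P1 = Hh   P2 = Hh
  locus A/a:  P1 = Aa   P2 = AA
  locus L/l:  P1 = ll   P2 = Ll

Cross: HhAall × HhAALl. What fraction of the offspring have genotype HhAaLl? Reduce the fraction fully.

HhAall gametes: HAl×2, Hal×2, hAl×2, hal×2
HhAALl gametes: HAL×2, HAl×2, hAL×2, hAl×2
HhAall×HhAALl grid (8·8=64): HHAALl=4 HHAAll=4 HHAaLl=4 HHAall=4 HhAALl=8 HhAAll=8 HhAaLl=8 HhAall=8 hhAALl=4 hhAAll=4 hhAaLl=4 hhAall=4
HhAaLl hits 8/64; gcd=8; 8÷8/64÷8 = 1/8

P(HhAaLl) = 1/8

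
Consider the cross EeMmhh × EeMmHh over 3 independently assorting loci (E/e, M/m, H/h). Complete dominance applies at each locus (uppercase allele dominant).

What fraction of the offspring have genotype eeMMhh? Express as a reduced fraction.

EeMmhh gametes: EMh×2, Emh×2, eMh×2, emh×2
EeMmHh gametes: EMH×1, EMh×1, EmH×1, Emh×1, eMH×1, eMh×1, emH×1, emh×1
EeMmhh×EeMmHh grid (8·8=64): EEMMHh=2 EEMMhh=2 EEMmHh=4 EEMmhh=4 EEmmHh=2 EEmmhh=2 EeMMHh=4 EeMMhh=4 EeMmHh=8 EeMmhh=8 EemmHh=4 Eemmhh=4 eeMMHh=2 eeMMhh=2 eeMmHh=4 eeMmhh=4 eemmHh=2 eemmhh=2
eeMMhh hits 2/64; gcd=2; 2÷2/64÷2 = 1/32

P(eeMMhh) = 1/32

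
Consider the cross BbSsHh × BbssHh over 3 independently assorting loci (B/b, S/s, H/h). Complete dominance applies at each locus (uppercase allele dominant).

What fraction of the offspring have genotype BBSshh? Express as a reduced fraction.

P(BBSshh) = 1/32

BbSsHh gametes: BSH×1, BSh×1, BsH×1, Bsh×1, bSH×1, bSh×1, bsH×1, bsh×1
BbssHh gametes: BsH×2, Bsh×2, bsH×2, bsh×2
BbSsHh×BbssHh grid (8·8=64): BBSsHH=2 BBSsHh=4 BBSshh=2 BBssHH=2 BBssHh=4 BBsshh=2 BbSsHH=4 BbSsHh=8 BbSshh=4 BbssHH=4 BbssHh=8 Bbsshh=4 bbSsHH=2 bbSsHh=4 bbSshh=2 bbssHH=2 bbssHh=4 bbsshh=2
BBSshh hits 2/64; gcd=2; 2÷2/64÷2 = 1/32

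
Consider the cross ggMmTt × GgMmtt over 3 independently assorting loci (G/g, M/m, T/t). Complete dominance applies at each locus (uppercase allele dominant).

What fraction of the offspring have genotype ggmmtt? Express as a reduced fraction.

P(ggmmtt) = 1/16

ggMmTt gametes: gMT×2, gMt×2, gmT×2, gmt×2
GgMmtt gametes: GMt×2, Gmt×2, gMt×2, gmt×2
ggMmTt×GgMmtt grid (8·8=64): GgMMTt=4 GgMMtt=4 GgMmTt=8 GgMmtt=8 GgmmTt=4 Ggmmtt=4 ggMMTt=4 ggMMtt=4 ggMmTt=8 ggMmtt=8 ggmmTt=4 ggmmtt=4
ggmmtt hits 4/64; gcd=4; 4÷4/64÷4 = 1/16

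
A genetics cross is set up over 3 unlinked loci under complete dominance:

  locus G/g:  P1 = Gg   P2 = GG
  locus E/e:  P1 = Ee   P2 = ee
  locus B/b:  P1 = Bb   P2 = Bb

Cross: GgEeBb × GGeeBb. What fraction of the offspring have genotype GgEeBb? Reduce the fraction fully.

P(GgEeBb) = 1/8

GgEeBb gametes: GEB×1, GEb×1, GeB×1, Geb×1, gEB×1, gEb×1, geB×1, geb×1
GGeeBb gametes: GeB×4, Geb×4
GgEeBb×GGeeBb grid (8·8=64): GGEeBB=4 GGEeBb=8 GGEebb=4 GGeeBB=4 GGeeBb=8 GGeebb=4 GgEeBB=4 GgEeBb=8 GgEebb=4 GgeeBB=4 GgeeBb=8 Ggeebb=4
GgEeBb hits 8/64; gcd=8; 8÷8/64÷8 = 1/8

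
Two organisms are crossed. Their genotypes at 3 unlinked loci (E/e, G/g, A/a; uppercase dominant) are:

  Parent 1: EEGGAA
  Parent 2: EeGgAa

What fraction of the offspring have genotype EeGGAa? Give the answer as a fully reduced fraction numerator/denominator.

EEGGAA gametes: EGA×8
EeGgAa gametes: EGA×1, EGa×1, EgA×1, Ega×1, eGA×1, eGa×1, egA×1, ega×1
EEGGAA×EeGgAa grid (8·8=64): EEGGAA=8 EEGGAa=8 EEGgAA=8 EEGgAa=8 EeGGAA=8 EeGGAa=8 EeGgAA=8 EeGgAa=8
EeGGAa hits 8/64; gcd=8; 8÷8/64÷8 = 1/8

P(EeGGAa) = 1/8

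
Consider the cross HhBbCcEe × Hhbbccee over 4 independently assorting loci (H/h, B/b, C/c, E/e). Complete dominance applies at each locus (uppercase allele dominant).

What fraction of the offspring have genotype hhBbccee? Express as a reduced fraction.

HhBbCcEe gametes: HBCE×1, HBCe×1, HBcE×1, HBce×1, HbCE×1, HbCe×1, HbcE×1, Hbce×1, hBCE×1, hBCe×1, hBcE×1, hBce×1, hbCE×1, hbCe×1, hbcE×1, hbce×1
Hhbbccee gametes: Hbce×8, hbce×8
HhBbCcEe×Hhbbccee grid (16·16=256): HHBbCcEe=8 HHBbCcee=8 HHBbccEe=8 HHBbccee=8 HHbbCcEe=8 HHbbCcee=8 HHbbccEe=8 HHbbccee=8 HhBbCcEe=16 HhBbCcee=16 HhBbccEe=16 HhBbccee=16 HhbbCcEe=16 HhbbCcee=16 HhbbccEe=16 Hhbbccee=16 hhBbCcEe=8 hhBbCcee=8 hhBbccEe=8 hhBbccee=8 hhbbCcEe=8 hhbbCcee=8 hhbbccEe=8 hhbbccee=8
hhBbccee hits 8/256; gcd=8; 8÷8/256÷8 = 1/32

P(hhBbccee) = 1/32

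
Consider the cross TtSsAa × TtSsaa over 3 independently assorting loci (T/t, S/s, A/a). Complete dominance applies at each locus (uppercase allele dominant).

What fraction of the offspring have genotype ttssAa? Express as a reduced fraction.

TtSsAa gametes: TSA×1, TSa×1, TsA×1, Tsa×1, tSA×1, tSa×1, tsA×1, tsa×1
TtSsaa gametes: TSa×2, Tsa×2, tSa×2, tsa×2
TtSsAa×TtSsaa grid (8·8=64): TTSSAa=2 TTSSaa=2 TTSsAa=4 TTSsaa=4 TTssAa=2 TTssaa=2 TtSSAa=4 TtSSaa=4 TtSsAa=8 TtSsaa=8 TtssAa=4 Ttssaa=4 ttSSAa=2 ttSSaa=2 ttSsAa=4 ttSsaa=4 ttssAa=2 ttssaa=2
ttssAa hits 2/64; gcd=2; 2÷2/64÷2 = 1/32

P(ttssAa) = 1/32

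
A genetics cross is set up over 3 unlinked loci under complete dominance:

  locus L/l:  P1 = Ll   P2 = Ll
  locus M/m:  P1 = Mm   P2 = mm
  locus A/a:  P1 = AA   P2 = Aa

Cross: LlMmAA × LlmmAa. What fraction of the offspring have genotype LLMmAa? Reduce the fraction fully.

P(LLMmAa) = 1/16

LlMmAA gametes: LMA×2, LmA×2, lMA×2, lmA×2
LlmmAa gametes: LmA×2, Lma×2, lmA×2, lma×2
LlMmAA×LlmmAa grid (8·8=64): LLMmAA=4 LLMmAa=4 LLmmAA=4 LLmmAa=4 LlMmAA=8 LlMmAa=8 LlmmAA=8 LlmmAa=8 llMmAA=4 llMmAa=4 llmmAA=4 llmmAa=4
LLMmAa hits 4/64; gcd=4; 4÷4/64÷4 = 1/16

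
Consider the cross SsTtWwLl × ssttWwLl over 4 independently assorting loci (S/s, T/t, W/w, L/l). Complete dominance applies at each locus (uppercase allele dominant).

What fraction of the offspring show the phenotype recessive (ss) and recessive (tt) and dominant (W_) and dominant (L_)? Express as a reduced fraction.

SsTtWwLl gametes: STWL×1, STWl×1, STwL×1, STwl×1, StWL×1, StWl×1, StwL×1, Stwl×1, sTWL×1, sTWl×1, sTwL×1, sTwl×1, stWL×1, stWl×1, stwL×1, stwl×1
ssttWwLl gametes: stWL×4, stWl×4, stwL×4, stwl×4
SsTtWwLl×ssttWwLl grid (16·16=256): SsTtWWLL=4 SsTtWWLl=8 SsTtWWll=4 SsTtWwLL=8 SsTtWwLl=16 SsTtWwll=8 SsTtwwLL=4 SsTtwwLl=8 SsTtwwll=4 SsttWWLL=4 SsttWWLl=8 SsttWWll=4 SsttWwLL=8 SsttWwLl=16 SsttWwll=8 SsttwwLL=4 SsttwwLl=8 Ssttwwll=4 ssTtWWLL=4 ssTtWWLl=8 ssTtWWll=4 ssTtWwLL=8 ssTtWwLl=16 ssTtWwll=8 ssTtwwLL=4 ssTtwwLl=8 ssTtwwll=4 ssttWWLL=4 ssttWWLl=8 ssttWWll=4 ssttWwLL=8 ssttWwLl=16 ssttWwll=8 ssttwwLL=4 ssttwwLl=8 ssttwwll=4
ss tt W_ L_ hits 36/256; gcd=4; 36÷4/256÷4 = 9/64

P(ss tt W_ L_) = 9/64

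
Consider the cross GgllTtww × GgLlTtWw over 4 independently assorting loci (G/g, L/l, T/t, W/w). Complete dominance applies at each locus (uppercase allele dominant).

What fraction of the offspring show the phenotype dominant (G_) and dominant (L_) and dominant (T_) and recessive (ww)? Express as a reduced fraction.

P(G_ L_ T_ ww) = 9/64

GgllTtww gametes: GlTw×4, Gltw×4, glTw×4, gltw×4
GgLlTtWw gametes: GLTW×1, GLTw×1, GLtW×1, GLtw×1, GlTW×1, GlTw×1, GltW×1, Gltw×1, gLTW×1, gLTw×1, gLtW×1, gLtw×1, glTW×1, glTw×1, gltW×1, gltw×1
GgllTtww×GgLlTtWw grid (16·16=256): GGLlTTWw=4 GGLlTTww=4 GGLlTtWw=8 GGLlTtww=8 GGLlttWw=4 GGLlttww=4 GGllTTWw=4 GGllTTww=4 GGllTtWw=8 GGllTtww=8 GGllttWw=4 GGllttww=4 GgLlTTWw=8 GgLlTTww=8 GgLlTtWw=16 GgLlTtww=16 GgLlttWw=8 GgLlttww=8 GgllTTWw=8 GgllTTww=8 GgllTtWw=16 GgllTtww=16 GgllttWw=8 Ggllttww=8 ggLlTTWw=4 ggLlTTww=4 ggLlTtWw=8 ggLlTtww=8 ggLlttWw=4 ggLlttww=4 ggllTTWw=4 ggllTTww=4 ggllTtWw=8 ggllTtww=8 ggllttWw=4 ggllttww=4
G_ L_ T_ ww hits 36/256; gcd=4; 36÷4/256÷4 = 9/64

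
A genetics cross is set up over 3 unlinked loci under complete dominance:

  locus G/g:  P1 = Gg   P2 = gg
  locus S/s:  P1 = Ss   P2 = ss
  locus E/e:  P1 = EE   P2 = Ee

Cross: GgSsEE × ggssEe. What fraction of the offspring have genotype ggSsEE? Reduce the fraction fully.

P(ggSsEE) = 1/8

GgSsEE gametes: GSE×2, GsE×2, gSE×2, gsE×2
ggssEe gametes: gsE×4, gse×4
GgSsEE×ggssEe grid (8·8=64): GgSsEE=8 GgSsEe=8 GgssEE=8 GgssEe=8 ggSsEE=8 ggSsEe=8 ggssEE=8 ggssEe=8
ggSsEE hits 8/64; gcd=8; 8÷8/64÷8 = 1/8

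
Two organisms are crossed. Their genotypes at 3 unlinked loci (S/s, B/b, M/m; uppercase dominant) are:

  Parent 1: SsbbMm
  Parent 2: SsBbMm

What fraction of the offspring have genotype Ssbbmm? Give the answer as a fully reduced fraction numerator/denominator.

P(Ssbbmm) = 1/16

SsbbMm gametes: SbM×2, Sbm×2, sbM×2, sbm×2
SsBbMm gametes: SBM×1, SBm×1, SbM×1, Sbm×1, sBM×1, sBm×1, sbM×1, sbm×1
SsbbMm×SsBbMm grid (8·8=64): SSBbMM=2 SSBbMm=4 SSBbmm=2 SSbbMM=2 SSbbMm=4 SSbbmm=2 SsBbMM=4 SsBbMm=8 SsBbmm=4 SsbbMM=4 SsbbMm=8 Ssbbmm=4 ssBbMM=2 ssBbMm=4 ssBbmm=2 ssbbMM=2 ssbbMm=4 ssbbmm=2
Ssbbmm hits 4/64; gcd=4; 4÷4/64÷4 = 1/16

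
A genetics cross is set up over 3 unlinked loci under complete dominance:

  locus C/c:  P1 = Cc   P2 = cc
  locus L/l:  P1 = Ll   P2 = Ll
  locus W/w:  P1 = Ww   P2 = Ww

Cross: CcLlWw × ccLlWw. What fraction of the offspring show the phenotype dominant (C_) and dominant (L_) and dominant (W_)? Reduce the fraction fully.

CcLlWw gametes: CLW×1, CLw×1, ClW×1, Clw×1, cLW×1, cLw×1, clW×1, clw×1
ccLlWw gametes: cLW×2, cLw×2, clW×2, clw×2
CcLlWw×ccLlWw grid (8·8=64): CcLLWW=2 CcLLWw=4 CcLLww=2 CcLlWW=4 CcLlWw=8 CcLlww=4 CcllWW=2 CcllWw=4 Ccllww=2 ccLLWW=2 ccLLWw=4 ccLLww=2 ccLlWW=4 ccLlWw=8 ccLlww=4 ccllWW=2 ccllWw=4 ccllww=2
C_ L_ W_ hits 18/64; gcd=2; 18÷2/64÷2 = 9/32

P(C_ L_ W_) = 9/32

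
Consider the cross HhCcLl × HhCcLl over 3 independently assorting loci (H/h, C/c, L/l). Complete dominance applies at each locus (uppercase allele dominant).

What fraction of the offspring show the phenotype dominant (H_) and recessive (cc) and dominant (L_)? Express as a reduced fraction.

HhCcLl gametes: HCL×1, HCl×1, HcL×1, Hcl×1, hCL×1, hCl×1, hcL×1, hcl×1
HhCcLl gametes: HCL×1, HCl×1, HcL×1, Hcl×1, hCL×1, hCl×1, hcL×1, hcl×1
HhCcLl×HhCcLl grid (8·8=64): HHCCLL=1 HHCCLl=2 HHCCll=1 HHCcLL=2 HHCcLl=4 HHCcll=2 HHccLL=1 HHccLl=2 HHccll=1 HhCCLL=2 HhCCLl=4 HhCCll=2 HhCcLL=4 HhCcLl=8 HhCcll=4 HhccLL=2 HhccLl=4 Hhccll=2 hhCCLL=1 hhCCLl=2 hhCCll=1 hhCcLL=2 hhCcLl=4 hhCcll=2 hhccLL=1 hhccLl=2 hhccll=1
H_ cc L_ hits 9/64; gcd=1; 9÷1/64÷1 = 9/64

P(H_ cc L_) = 9/64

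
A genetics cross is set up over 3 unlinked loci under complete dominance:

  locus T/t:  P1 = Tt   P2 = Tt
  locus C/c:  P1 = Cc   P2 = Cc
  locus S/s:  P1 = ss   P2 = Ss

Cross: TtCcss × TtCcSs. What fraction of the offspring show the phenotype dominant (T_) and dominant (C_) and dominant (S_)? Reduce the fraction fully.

P(T_ C_ S_) = 9/32

TtCcss gametes: TCs×2, Tcs×2, tCs×2, tcs×2
TtCcSs gametes: TCS×1, TCs×1, TcS×1, Tcs×1, tCS×1, tCs×1, tcS×1, tcs×1
TtCcss×TtCcSs grid (8·8=64): TTCCSs=2 TTCCss=2 TTCcSs=4 TTCcss=4 TTccSs=2 TTccss=2 TtCCSs=4 TtCCss=4 TtCcSs=8 TtCcss=8 TtccSs=4 Ttccss=4 ttCCSs=2 ttCCss=2 ttCcSs=4 ttCcss=4 ttccSs=2 ttccss=2
T_ C_ S_ hits 18/64; gcd=2; 18÷2/64÷2 = 9/32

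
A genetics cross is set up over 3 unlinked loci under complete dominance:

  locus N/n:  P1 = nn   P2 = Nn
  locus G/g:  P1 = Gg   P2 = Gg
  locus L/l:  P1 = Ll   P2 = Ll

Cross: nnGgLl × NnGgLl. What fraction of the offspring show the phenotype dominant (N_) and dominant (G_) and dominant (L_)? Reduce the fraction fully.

nnGgLl gametes: nGL×2, nGl×2, ngL×2, ngl×2
NnGgLl gametes: NGL×1, NGl×1, NgL×1, Ngl×1, nGL×1, nGl×1, ngL×1, ngl×1
nnGgLl×NnGgLl grid (8·8=64): NnGGLL=2 NnGGLl=4 NnGGll=2 NnGgLL=4 NnGgLl=8 NnGgll=4 NnggLL=2 NnggLl=4 Nnggll=2 nnGGLL=2 nnGGLl=4 nnGGll=2 nnGgLL=4 nnGgLl=8 nnGgll=4 nnggLL=2 nnggLl=4 nnggll=2
N_ G_ L_ hits 18/64; gcd=2; 18÷2/64÷2 = 9/32

P(N_ G_ L_) = 9/32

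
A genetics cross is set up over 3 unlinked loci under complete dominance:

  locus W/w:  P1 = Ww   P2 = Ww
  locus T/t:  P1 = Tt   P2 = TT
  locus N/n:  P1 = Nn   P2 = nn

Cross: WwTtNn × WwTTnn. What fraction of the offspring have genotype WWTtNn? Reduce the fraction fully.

P(WWTtNn) = 1/16

WwTtNn gametes: WTN×1, WTn×1, WtN×1, Wtn×1, wTN×1, wTn×1, wtN×1, wtn×1
WwTTnn gametes: WTn×4, wTn×4
WwTtNn×WwTTnn grid (8·8=64): WWTTNn=4 WWTTnn=4 WWTtNn=4 WWTtnn=4 WwTTNn=8 WwTTnn=8 WwTtNn=8 WwTtnn=8 wwTTNn=4 wwTTnn=4 wwTtNn=4 wwTtnn=4
WWTtNn hits 4/64; gcd=4; 4÷4/64÷4 = 1/16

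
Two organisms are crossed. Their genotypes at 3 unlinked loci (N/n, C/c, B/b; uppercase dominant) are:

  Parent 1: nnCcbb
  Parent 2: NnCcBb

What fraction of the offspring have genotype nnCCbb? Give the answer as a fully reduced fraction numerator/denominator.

nnCcbb gametes: nCb×4, ncb×4
NnCcBb gametes: NCB×1, NCb×1, NcB×1, Ncb×1, nCB×1, nCb×1, ncB×1, ncb×1
nnCcbb×NnCcBb grid (8·8=64): NnCCBb=4 NnCCbb=4 NnCcBb=8 NnCcbb=8 NnccBb=4 Nnccbb=4 nnCCBb=4 nnCCbb=4 nnCcBb=8 nnCcbb=8 nnccBb=4 nnccbb=4
nnCCbb hits 4/64; gcd=4; 4÷4/64÷4 = 1/16

P(nnCCbb) = 1/16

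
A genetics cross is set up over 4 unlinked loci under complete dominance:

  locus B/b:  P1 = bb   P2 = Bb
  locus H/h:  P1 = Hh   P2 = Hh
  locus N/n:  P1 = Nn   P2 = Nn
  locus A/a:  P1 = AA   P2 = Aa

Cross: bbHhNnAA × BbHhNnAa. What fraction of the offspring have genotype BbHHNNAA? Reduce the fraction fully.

bbHhNnAA gametes: bHNA×4, bHnA×4, bhNA×4, bhnA×4
BbHhNnAa gametes: BHNA×1, BHNa×1, BHnA×1, BHna×1, BhNA×1, BhNa×1, BhnA×1, Bhna×1, bHNA×1, bHNa×1, bHnA×1, bHna×1, bhNA×1, bhNa×1, bhnA×1, bhna×1
bbHhNnAA×BbHhNnAa grid (16·16=256): BbHHNNAA=4 BbHHNNAa=4 BbHHNnAA=8 BbHHNnAa=8 BbHHnnAA=4 BbHHnnAa=4 BbHhNNAA=8 BbHhNNAa=8 BbHhNnAA=16 BbHhNnAa=16 BbHhnnAA=8 BbHhnnAa=8 BbhhNNAA=4 BbhhNNAa=4 BbhhNnAA=8 BbhhNnAa=8 BbhhnnAA=4 BbhhnnAa=4 bbHHNNAA=4 bbHHNNAa=4 bbHHNnAA=8 bbHHNnAa=8 bbHHnnAA=4 bbHHnnAa=4 bbHhNNAA=8 bbHhNNAa=8 bbHhNnAA=16 bbHhNnAa=16 bbHhnnAA=8 bbHhnnAa=8 bbhhNNAA=4 bbhhNNAa=4 bbhhNnAA=8 bbhhNnAa=8 bbhhnnAA=4 bbhhnnAa=4
BbHHNNAA hits 4/256; gcd=4; 4÷4/256÷4 = 1/64

P(BbHHNNAA) = 1/64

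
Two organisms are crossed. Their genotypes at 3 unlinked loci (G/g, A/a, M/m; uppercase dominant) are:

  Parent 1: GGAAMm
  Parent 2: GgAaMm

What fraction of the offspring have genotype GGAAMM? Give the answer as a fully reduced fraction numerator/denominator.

P(GGAAMM) = 1/16

GGAAMm gametes: GAM×4, GAm×4
GgAaMm gametes: GAM×1, GAm×1, GaM×1, Gam×1, gAM×1, gAm×1, gaM×1, gam×1
GGAAMm×GgAaMm grid (8·8=64): GGAAMM=4 GGAAMm=8 GGAAmm=4 GGAaMM=4 GGAaMm=8 GGAamm=4 GgAAMM=4 GgAAMm=8 GgAAmm=4 GgAaMM=4 GgAaMm=8 GgAamm=4
GGAAMM hits 4/64; gcd=4; 4÷4/64÷4 = 1/16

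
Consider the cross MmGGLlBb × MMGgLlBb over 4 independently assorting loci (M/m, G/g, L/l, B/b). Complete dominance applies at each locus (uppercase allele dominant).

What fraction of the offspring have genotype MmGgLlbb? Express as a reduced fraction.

P(MmGgLlbb) = 1/32

MmGGLlBb gametes: MGLB×2, MGLb×2, MGlB×2, MGlb×2, mGLB×2, mGLb×2, mGlB×2, mGlb×2
MMGgLlBb gametes: MGLB×2, MGLb×2, MGlB×2, MGlb×2, MgLB×2, MgLb×2, MglB×2, Mglb×2
MmGGLlBb×MMGgLlBb grid (16·16=256): MMGGLLBB=4 MMGGLLBb=8 MMGGLLbb=4 MMGGLlBB=8 MMGGLlBb=16 MMGGLlbb=8 MMGGllBB=4 MMGGllBb=8 MMGGllbb=4 MMGgLLBB=4 MMGgLLBb=8 MMGgLLbb=4 MMGgLlBB=8 MMGgLlBb=16 MMGgLlbb=8 MMGgllBB=4 MMGgllBb=8 MMGgllbb=4 MmGGLLBB=4 MmGGLLBb=8 MmGGLLbb=4 MmGGLlBB=8 MmGGLlBb=16 MmGGLlbb=8 MmGGllBB=4 MmGGllBb=8 MmGGllbb=4 MmGgLLBB=4 MmGgLLBb=8 MmGgLLbb=4 MmGgLlBB=8 MmGgLlBb=16 MmGgLlbb=8 MmGgllBB=4 MmGgllBb=8 MmGgllbb=4
MmGgLlbb hits 8/256; gcd=8; 8÷8/256÷8 = 1/32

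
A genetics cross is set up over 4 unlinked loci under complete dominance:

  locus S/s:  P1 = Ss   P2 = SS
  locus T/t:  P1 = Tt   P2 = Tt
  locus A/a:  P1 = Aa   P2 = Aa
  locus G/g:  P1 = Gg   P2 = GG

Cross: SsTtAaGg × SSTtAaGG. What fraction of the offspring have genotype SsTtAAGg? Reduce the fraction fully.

P(SsTtAAGg) = 1/32

SsTtAaGg gametes: STAG×1, STAg×1, STaG×1, STag×1, StAG×1, StAg×1, StaG×1, Stag×1, sTAG×1, sTAg×1, sTaG×1, sTag×1, stAG×1, stAg×1, staG×1, stag×1
SSTtAaGG gametes: STAG×4, STaG×4, StAG×4, StaG×4
SsTtAaGg×SSTtAaGG grid (16·16=256): SSTTAAGG=4 SSTTAAGg=4 SSTTAaGG=8 SSTTAaGg=8 SSTTaaGG=4 SSTTaaGg=4 SSTtAAGG=8 SSTtAAGg=8 SSTtAaGG=16 SSTtAaGg=16 SSTtaaGG=8 SSTtaaGg=8 SSttAAGG=4 SSttAAGg=4 SSttAaGG=8 SSttAaGg=8 SSttaaGG=4 SSttaaGg=4 SsTTAAGG=4 SsTTAAGg=4 SsTTAaGG=8 SsTTAaGg=8 SsTTaaGG=4 SsTTaaGg=4 SsTtAAGG=8 SsTtAAGg=8 SsTtAaGG=16 SsTtAaGg=16 SsTtaaGG=8 SsTtaaGg=8 SsttAAGG=4 SsttAAGg=4 SsttAaGG=8 SsttAaGg=8 SsttaaGG=4 SsttaaGg=4
SsTtAAGg hits 8/256; gcd=8; 8÷8/256÷8 = 1/32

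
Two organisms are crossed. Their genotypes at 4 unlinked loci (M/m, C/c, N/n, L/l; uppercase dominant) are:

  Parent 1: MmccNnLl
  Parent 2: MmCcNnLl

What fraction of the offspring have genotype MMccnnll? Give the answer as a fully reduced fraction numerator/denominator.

MmccNnLl gametes: McNL×2, McNl×2, McnL×2, Mcnl×2, mcNL×2, mcNl×2, mcnL×2, mcnl×2
MmCcNnLl gametes: MCNL×1, MCNl×1, MCnL×1, MCnl×1, McNL×1, McNl×1, McnL×1, Mcnl×1, mCNL×1, mCNl×1, mCnL×1, mCnl×1, mcNL×1, mcNl×1, mcnL×1, mcnl×1
MmccNnLl×MmCcNnLl grid (16·16=256): MMCcNNLL=2 MMCcNNLl=4 MMCcNNll=2 MMCcNnLL=4 MMCcNnLl=8 MMCcNnll=4 MMCcnnLL=2 MMCcnnLl=4 MMCcnnll=2 MMccNNLL=2 MMccNNLl=4 MMccNNll=2 MMccNnLL=4 MMccNnLl=8 MMccNnll=4 MMccnnLL=2 MMccnnLl=4 MMccnnll=2 MmCcNNLL=4 MmCcNNLl=8 MmCcNNll=4 MmCcNnLL=8 MmCcNnLl=16 MmCcNnll=8 MmCcnnLL=4 MmCcnnLl=8 MmCcnnll=4 MmccNNLL=4 MmccNNLl=8 MmccNNll=4 MmccNnLL=8 MmccNnLl=16 MmccNnll=8 MmccnnLL=4 MmccnnLl=8 Mmccnnll=4 mmCcNNLL=2 mmCcNNLl=4 mmCcNNll=2 mmCcNnLL=4 mmCcNnLl=8 mmCcNnll=4 mmCcnnLL=2 mmCcnnLl=4 mmCcnnll=2 mmccNNLL=2 mmccNNLl=4 mmccNNll=2 mmccNnLL=4 mmccNnLl=8 mmccNnll=4 mmccnnLL=2 mmccnnLl=4 mmccnnll=2
MMccnnll hits 2/256; gcd=2; 2÷2/256÷2 = 1/128

P(MMccnnll) = 1/128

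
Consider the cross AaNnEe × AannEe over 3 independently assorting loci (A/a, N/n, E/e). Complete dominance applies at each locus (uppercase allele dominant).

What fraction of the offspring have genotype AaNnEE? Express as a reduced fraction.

P(AaNnEE) = 1/16

AaNnEe gametes: ANE×1, ANe×1, AnE×1, Ane×1, aNE×1, aNe×1, anE×1, ane×1
AannEe gametes: AnE×2, Ane×2, anE×2, ane×2
AaNnEe×AannEe grid (8·8=64): AANnEE=2 AANnEe=4 AANnee=2 AAnnEE=2 AAnnEe=4 AAnnee=2 AaNnEE=4 AaNnEe=8 AaNnee=4 AannEE=4 AannEe=8 Aannee=4 aaNnEE=2 aaNnEe=4 aaNnee=2 aannEE=2 aannEe=4 aannee=2
AaNnEE hits 4/64; gcd=4; 4÷4/64÷4 = 1/16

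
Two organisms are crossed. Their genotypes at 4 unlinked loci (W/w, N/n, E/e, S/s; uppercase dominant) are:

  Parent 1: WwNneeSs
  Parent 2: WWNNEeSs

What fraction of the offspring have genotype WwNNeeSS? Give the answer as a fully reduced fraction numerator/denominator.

P(WwNNeeSS) = 1/32

WwNneeSs gametes: WNeS×2, WNes×2, WneS×2, Wnes×2, wNeS×2, wNes×2, wneS×2, wnes×2
WWNNEeSs gametes: WNES×4, WNEs×4, WNeS×4, WNes×4
WwNneeSs×WWNNEeSs grid (16·16=256): WWNNEeSS=8 WWNNEeSs=16 WWNNEess=8 WWNNeeSS=8 WWNNeeSs=16 WWNNeess=8 WWNnEeSS=8 WWNnEeSs=16 WWNnEess=8 WWNneeSS=8 WWNneeSs=16 WWNneess=8 WwNNEeSS=8 WwNNEeSs=16 WwNNEess=8 WwNNeeSS=8 WwNNeeSs=16 WwNNeess=8 WwNnEeSS=8 WwNnEeSs=16 WwNnEess=8 WwNneeSS=8 WwNneeSs=16 WwNneess=8
WwNNeeSS hits 8/256; gcd=8; 8÷8/256÷8 = 1/32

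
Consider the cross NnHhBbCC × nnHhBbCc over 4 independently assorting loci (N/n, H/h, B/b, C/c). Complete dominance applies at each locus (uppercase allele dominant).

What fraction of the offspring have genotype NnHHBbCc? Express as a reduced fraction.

NnHhBbCC gametes: NHBC×2, NHbC×2, NhBC×2, NhbC×2, nHBC×2, nHbC×2, nhBC×2, nhbC×2
nnHhBbCc gametes: nHBC×2, nHBc×2, nHbC×2, nHbc×2, nhBC×2, nhBc×2, nhbC×2, nhbc×2
NnHhBbCC×nnHhBbCc grid (16·16=256): NnHHBBCC=4 NnHHBBCc=4 NnHHBbCC=8 NnHHBbCc=8 NnHHbbCC=4 NnHHbbCc=4 NnHhBBCC=8 NnHhBBCc=8 NnHhBbCC=16 NnHhBbCc=16 NnHhbbCC=8 NnHhbbCc=8 NnhhBBCC=4 NnhhBBCc=4 NnhhBbCC=8 NnhhBbCc=8 NnhhbbCC=4 NnhhbbCc=4 nnHHBBCC=4 nnHHBBCc=4 nnHHBbCC=8 nnHHBbCc=8 nnHHbbCC=4 nnHHbbCc=4 nnHhBBCC=8 nnHhBBCc=8 nnHhBbCC=16 nnHhBbCc=16 nnHhbbCC=8 nnHhbbCc=8 nnhhBBCC=4 nnhhBBCc=4 nnhhBbCC=8 nnhhBbCc=8 nnhhbbCC=4 nnhhbbCc=4
NnHHBbCc hits 8/256; gcd=8; 8÷8/256÷8 = 1/32

P(NnHHBbCc) = 1/32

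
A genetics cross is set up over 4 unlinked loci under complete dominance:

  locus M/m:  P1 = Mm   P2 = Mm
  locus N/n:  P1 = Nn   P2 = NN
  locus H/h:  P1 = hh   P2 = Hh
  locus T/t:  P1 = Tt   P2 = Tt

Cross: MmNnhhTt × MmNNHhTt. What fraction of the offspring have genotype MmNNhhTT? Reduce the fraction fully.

P(MmNNhhTT) = 1/32

MmNnhhTt gametes: MNhT×2, MNht×2, MnhT×2, Mnht×2, mNhT×2, mNht×2, mnhT×2, mnht×2
MmNNHhTt gametes: MNHT×2, MNHt×2, MNhT×2, MNht×2, mNHT×2, mNHt×2, mNhT×2, mNht×2
MmNnhhTt×MmNNHhTt grid (16·16=256): MMNNHhTT=4 MMNNHhTt=8 MMNNHhtt=4 MMNNhhTT=4 MMNNhhTt=8 MMNNhhtt=4 MMNnHhTT=4 MMNnHhTt=8 MMNnHhtt=4 MMNnhhTT=4 MMNnhhTt=8 MMNnhhtt=4 MmNNHhTT=8 MmNNHhTt=16 MmNNHhtt=8 MmNNhhTT=8 MmNNhhTt=16 MmNNhhtt=8 MmNnHhTT=8 MmNnHhTt=16 MmNnHhtt=8 MmNnhhTT=8 MmNnhhTt=16 MmNnhhtt=8 mmNNHhTT=4 mmNNHhTt=8 mmNNHhtt=4 mmNNhhTT=4 mmNNhhTt=8 mmNNhhtt=4 mmNnHhTT=4 mmNnHhTt=8 mmNnHhtt=4 mmNnhhTT=4 mmNnhhTt=8 mmNnhhtt=4
MmNNhhTT hits 8/256; gcd=8; 8÷8/256÷8 = 1/32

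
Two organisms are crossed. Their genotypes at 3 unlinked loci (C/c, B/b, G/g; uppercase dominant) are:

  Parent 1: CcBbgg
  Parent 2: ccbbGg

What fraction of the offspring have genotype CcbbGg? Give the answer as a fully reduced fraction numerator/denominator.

CcBbgg gametes: CBg×2, Cbg×2, cBg×2, cbg×2
ccbbGg gametes: cbG×4, cbg×4
CcBbgg×ccbbGg grid (8·8=64): CcBbGg=8 CcBbgg=8 CcbbGg=8 Ccbbgg=8 ccBbGg=8 ccBbgg=8 ccbbGg=8 ccbbgg=8
CcbbGg hits 8/64; gcd=8; 8÷8/64÷8 = 1/8

P(CcbbGg) = 1/8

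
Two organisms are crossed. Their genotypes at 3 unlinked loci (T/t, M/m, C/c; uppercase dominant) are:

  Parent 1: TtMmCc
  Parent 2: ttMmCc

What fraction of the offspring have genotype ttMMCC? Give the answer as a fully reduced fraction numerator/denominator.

TtMmCc gametes: TMC×1, TMc×1, TmC×1, Tmc×1, tMC×1, tMc×1, tmC×1, tmc×1
ttMmCc gametes: tMC×2, tMc×2, tmC×2, tmc×2
TtMmCc×ttMmCc grid (8·8=64): TtMMCC=2 TtMMCc=4 TtMMcc=2 TtMmCC=4 TtMmCc=8 TtMmcc=4 TtmmCC=2 TtmmCc=4 Ttmmcc=2 ttMMCC=2 ttMMCc=4 ttMMcc=2 ttMmCC=4 ttMmCc=8 ttMmcc=4 ttmmCC=2 ttmmCc=4 ttmmcc=2
ttMMCC hits 2/64; gcd=2; 2÷2/64÷2 = 1/32

P(ttMMCC) = 1/32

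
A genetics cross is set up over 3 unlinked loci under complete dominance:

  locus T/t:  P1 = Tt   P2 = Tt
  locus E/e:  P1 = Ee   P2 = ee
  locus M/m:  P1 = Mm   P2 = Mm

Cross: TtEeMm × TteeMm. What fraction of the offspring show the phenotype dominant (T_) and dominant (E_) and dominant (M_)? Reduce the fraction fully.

TtEeMm gametes: TEM×1, TEm×1, TeM×1, Tem×1, tEM×1, tEm×1, teM×1, tem×1
TteeMm gametes: TeM×2, Tem×2, teM×2, tem×2
TtEeMm×TteeMm grid (8·8=64): TTEeMM=2 TTEeMm=4 TTEemm=2 TTeeMM=2 TTeeMm=4 TTeemm=2 TtEeMM=4 TtEeMm=8 TtEemm=4 TteeMM=4 TteeMm=8 Tteemm=4 ttEeMM=2 ttEeMm=4 ttEemm=2 tteeMM=2 tteeMm=4 tteemm=2
T_ E_ M_ hits 18/64; gcd=2; 18÷2/64÷2 = 9/32

P(T_ E_ M_) = 9/32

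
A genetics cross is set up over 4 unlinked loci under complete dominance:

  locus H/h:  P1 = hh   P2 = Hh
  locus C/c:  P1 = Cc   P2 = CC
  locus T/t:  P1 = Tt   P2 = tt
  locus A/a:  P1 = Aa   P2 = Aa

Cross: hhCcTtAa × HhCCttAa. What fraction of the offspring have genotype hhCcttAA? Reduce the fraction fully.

P(hhCcttAA) = 1/32

hhCcTtAa gametes: hCTA×2, hCTa×2, hCtA×2, hCta×2, hcTA×2, hcTa×2, hctA×2, hcta×2
HhCCttAa gametes: HCtA×4, HCta×4, hCtA×4, hCta×4
hhCcTtAa×HhCCttAa grid (16·16=256): HhCCTtAA=8 HhCCTtAa=16 HhCCTtaa=8 HhCCttAA=8 HhCCttAa=16 HhCCttaa=8 HhCcTtAA=8 HhCcTtAa=16 HhCcTtaa=8 HhCcttAA=8 HhCcttAa=16 HhCcttaa=8 hhCCTtAA=8 hhCCTtAa=16 hhCCTtaa=8 hhCCttAA=8 hhCCttAa=16 hhCCttaa=8 hhCcTtAA=8 hhCcTtAa=16 hhCcTtaa=8 hhCcttAA=8 hhCcttAa=16 hhCcttaa=8
hhCcttAA hits 8/256; gcd=8; 8÷8/256÷8 = 1/32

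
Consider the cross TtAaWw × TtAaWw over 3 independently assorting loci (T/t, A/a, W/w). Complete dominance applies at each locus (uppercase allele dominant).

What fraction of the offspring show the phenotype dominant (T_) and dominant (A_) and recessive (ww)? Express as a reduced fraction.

P(T_ A_ ww) = 9/64

TtAaWw gametes: TAW×1, TAw×1, TaW×1, Taw×1, tAW×1, tAw×1, taW×1, taw×1
TtAaWw gametes: TAW×1, TAw×1, TaW×1, Taw×1, tAW×1, tAw×1, taW×1, taw×1
TtAaWw×TtAaWw grid (8·8=64): TTAAWW=1 TTAAWw=2 TTAAww=1 TTAaWW=2 TTAaWw=4 TTAaww=2 TTaaWW=1 TTaaWw=2 TTaaww=1 TtAAWW=2 TtAAWw=4 TtAAww=2 TtAaWW=4 TtAaWw=8 TtAaww=4 TtaaWW=2 TtaaWw=4 Ttaaww=2 ttAAWW=1 ttAAWw=2 ttAAww=1 ttAaWW=2 ttAaWw=4 ttAaww=2 ttaaWW=1 ttaaWw=2 ttaaww=1
T_ A_ ww hits 9/64; gcd=1; 9÷1/64÷1 = 9/64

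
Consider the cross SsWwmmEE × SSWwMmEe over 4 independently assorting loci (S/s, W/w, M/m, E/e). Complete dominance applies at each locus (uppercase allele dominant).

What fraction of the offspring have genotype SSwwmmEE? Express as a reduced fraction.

P(SSwwmmEE) = 1/32

SsWwmmEE gametes: SWmE×4, SwmE×4, sWmE×4, swmE×4
SSWwMmEe gametes: SWME×2, SWMe×2, SWmE×2, SWme×2, SwME×2, SwMe×2, SwmE×2, Swme×2
SsWwmmEE×SSWwMmEe grid (16·16=256): SSWWMmEE=8 SSWWMmEe=8 SSWWmmEE=8 SSWWmmEe=8 SSWwMmEE=16 SSWwMmEe=16 SSWwmmEE=16 SSWwmmEe=16 SSwwMmEE=8 SSwwMmEe=8 SSwwmmEE=8 SSwwmmEe=8 SsWWMmEE=8 SsWWMmEe=8 SsWWmmEE=8 SsWWmmEe=8 SsWwMmEE=16 SsWwMmEe=16 SsWwmmEE=16 SsWwmmEe=16 SswwMmEE=8 SswwMmEe=8 SswwmmEE=8 SswwmmEe=8
SSwwmmEE hits 8/256; gcd=8; 8÷8/256÷8 = 1/32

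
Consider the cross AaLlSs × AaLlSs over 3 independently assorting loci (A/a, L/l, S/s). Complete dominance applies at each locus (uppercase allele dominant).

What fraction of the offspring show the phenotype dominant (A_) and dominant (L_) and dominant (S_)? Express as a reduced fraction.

P(A_ L_ S_) = 27/64

AaLlSs gametes: ALS×1, ALs×1, AlS×1, Als×1, aLS×1, aLs×1, alS×1, als×1
AaLlSs gametes: ALS×1, ALs×1, AlS×1, Als×1, aLS×1, aLs×1, alS×1, als×1
AaLlSs×AaLlSs grid (8·8=64): AALLSS=1 AALLSs=2 AALLss=1 AALlSS=2 AALlSs=4 AALlss=2 AAllSS=1 AAllSs=2 AAllss=1 AaLLSS=2 AaLLSs=4 AaLLss=2 AaLlSS=4 AaLlSs=8 AaLlss=4 AallSS=2 AallSs=4 Aallss=2 aaLLSS=1 aaLLSs=2 aaLLss=1 aaLlSS=2 aaLlSs=4 aaLlss=2 aallSS=1 aallSs=2 aallss=1
A_ L_ S_ hits 27/64; gcd=1; 27÷1/64÷1 = 27/64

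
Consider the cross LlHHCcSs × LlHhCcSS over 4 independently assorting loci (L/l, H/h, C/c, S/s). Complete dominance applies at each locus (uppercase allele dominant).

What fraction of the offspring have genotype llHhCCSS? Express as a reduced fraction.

P(llHhCCSS) = 1/64

LlHHCcSs gametes: LHCS×2, LHCs×2, LHcS×2, LHcs×2, lHCS×2, lHCs×2, lHcS×2, lHcs×2
LlHhCcSS gametes: LHCS×2, LHcS×2, LhCS×2, LhcS×2, lHCS×2, lHcS×2, lhCS×2, lhcS×2
LlHHCcSs×LlHhCcSS grid (16·16=256): LLHHCCSS=4 LLHHCCSs=4 LLHHCcSS=8 LLHHCcSs=8 LLHHccSS=4 LLHHccSs=4 LLHhCCSS=4 LLHhCCSs=4 LLHhCcSS=8 LLHhCcSs=8 LLHhccSS=4 LLHhccSs=4 LlHHCCSS=8 LlHHCCSs=8 LlHHCcSS=16 LlHHCcSs=16 LlHHccSS=8 LlHHccSs=8 LlHhCCSS=8 LlHhCCSs=8 LlHhCcSS=16 LlHhCcSs=16 LlHhccSS=8 LlHhccSs=8 llHHCCSS=4 llHHCCSs=4 llHHCcSS=8 llHHCcSs=8 llHHccSS=4 llHHccSs=4 llHhCCSS=4 llHhCCSs=4 llHhCcSS=8 llHhCcSs=8 llHhccSS=4 llHhccSs=4
llHhCCSS hits 4/256; gcd=4; 4÷4/256÷4 = 1/64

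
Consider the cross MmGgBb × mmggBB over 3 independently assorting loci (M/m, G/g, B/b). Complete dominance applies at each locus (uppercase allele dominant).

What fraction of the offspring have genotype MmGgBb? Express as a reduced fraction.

P(MmGgBb) = 1/8

MmGgBb gametes: MGB×1, MGb×1, MgB×1, Mgb×1, mGB×1, mGb×1, mgB×1, mgb×1
mmggBB gametes: mgB×8
MmGgBb×mmggBB grid (8·8=64): MmGgBB=8 MmGgBb=8 MmggBB=8 MmggBb=8 mmGgBB=8 mmGgBb=8 mmggBB=8 mmggBb=8
MmGgBb hits 8/64; gcd=8; 8÷8/64÷8 = 1/8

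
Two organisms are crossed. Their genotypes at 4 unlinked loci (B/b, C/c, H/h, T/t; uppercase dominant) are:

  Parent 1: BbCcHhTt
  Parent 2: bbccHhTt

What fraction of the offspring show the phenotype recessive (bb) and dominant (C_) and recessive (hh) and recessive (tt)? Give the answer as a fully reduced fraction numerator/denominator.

BbCcHhTt gametes: BCHT×1, BCHt×1, BChT×1, BCht×1, BcHT×1, BcHt×1, BchT×1, Bcht×1, bCHT×1, bCHt×1, bChT×1, bCht×1, bcHT×1, bcHt×1, bchT×1, bcht×1
bbccHhTt gametes: bcHT×4, bcHt×4, bchT×4, bcht×4
BbCcHhTt×bbccHhTt grid (16·16=256): BbCcHHTT=4 BbCcHHTt=8 BbCcHHtt=4 BbCcHhTT=8 BbCcHhTt=16 BbCcHhtt=8 BbCchhTT=4 BbCchhTt=8 BbCchhtt=4 BbccHHTT=4 BbccHHTt=8 BbccHHtt=4 BbccHhTT=8 BbccHhTt=16 BbccHhtt=8 BbcchhTT=4 BbcchhTt=8 Bbcchhtt=4 bbCcHHTT=4 bbCcHHTt=8 bbCcHHtt=4 bbCcHhTT=8 bbCcHhTt=16 bbCcHhtt=8 bbCchhTT=4 bbCchhTt=8 bbCchhtt=4 bbccHHTT=4 bbccHHTt=8 bbccHHtt=4 bbccHhTT=8 bbccHhTt=16 bbccHhtt=8 bbcchhTT=4 bbcchhTt=8 bbcchhtt=4
bb C_ hh tt hits 4/256; gcd=4; 4÷4/256÷4 = 1/64

P(bb C_ hh tt) = 1/64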